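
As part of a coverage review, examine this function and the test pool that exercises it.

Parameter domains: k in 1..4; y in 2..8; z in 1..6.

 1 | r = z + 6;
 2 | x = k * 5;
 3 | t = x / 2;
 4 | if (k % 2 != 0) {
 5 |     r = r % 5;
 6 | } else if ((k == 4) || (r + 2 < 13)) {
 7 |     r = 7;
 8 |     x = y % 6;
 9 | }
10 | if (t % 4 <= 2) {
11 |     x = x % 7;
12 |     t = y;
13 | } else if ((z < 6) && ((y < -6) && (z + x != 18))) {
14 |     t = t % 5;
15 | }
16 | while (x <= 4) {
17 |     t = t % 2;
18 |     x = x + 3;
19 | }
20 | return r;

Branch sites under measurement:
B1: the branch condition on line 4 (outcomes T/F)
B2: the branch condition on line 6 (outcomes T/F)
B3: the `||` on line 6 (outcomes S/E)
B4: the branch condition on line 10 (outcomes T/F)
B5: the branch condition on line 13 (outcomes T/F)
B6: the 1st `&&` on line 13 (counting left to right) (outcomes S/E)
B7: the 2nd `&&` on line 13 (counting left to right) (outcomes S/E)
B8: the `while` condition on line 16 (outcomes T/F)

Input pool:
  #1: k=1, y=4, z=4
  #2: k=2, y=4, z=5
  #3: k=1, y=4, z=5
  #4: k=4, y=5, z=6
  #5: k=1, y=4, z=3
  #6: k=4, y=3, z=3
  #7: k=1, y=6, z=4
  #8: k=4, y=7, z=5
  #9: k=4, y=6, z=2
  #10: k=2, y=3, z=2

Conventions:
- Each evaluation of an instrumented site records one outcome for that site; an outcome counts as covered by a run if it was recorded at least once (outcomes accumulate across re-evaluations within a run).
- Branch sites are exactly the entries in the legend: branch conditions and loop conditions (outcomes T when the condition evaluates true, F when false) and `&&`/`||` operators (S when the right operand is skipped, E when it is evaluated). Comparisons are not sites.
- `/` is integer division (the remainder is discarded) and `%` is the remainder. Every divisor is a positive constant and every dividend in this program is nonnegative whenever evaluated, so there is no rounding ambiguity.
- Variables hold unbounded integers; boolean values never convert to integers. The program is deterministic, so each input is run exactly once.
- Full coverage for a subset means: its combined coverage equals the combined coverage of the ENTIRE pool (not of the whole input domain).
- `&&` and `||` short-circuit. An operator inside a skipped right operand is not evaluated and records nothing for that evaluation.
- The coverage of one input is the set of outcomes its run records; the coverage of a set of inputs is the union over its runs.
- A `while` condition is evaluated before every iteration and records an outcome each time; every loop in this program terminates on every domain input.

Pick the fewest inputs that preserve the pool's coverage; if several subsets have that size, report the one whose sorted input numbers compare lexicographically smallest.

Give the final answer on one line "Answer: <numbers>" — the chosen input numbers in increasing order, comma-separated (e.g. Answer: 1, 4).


input #1, k=1, y=4, z=4: events B1->T, B4->T, B8->F; outcomes B1=T, B4=T, B8=F
input #2, k=2, y=4, z=5: events B1->F, B3->E, B2->F, B4->T, B8->T, B8->F; outcomes B1=F, B2=F, B3=E, B4=T, B8=T, B8=F
input #3, k=1, y=4, z=5: events B1->T, B4->T, B8->F; outcomes B1=T, B4=T, B8=F
input #4, k=4, y=5, z=6: events B1->F, B3->S, B2->T, B4->T, B8->F; outcomes B1=F, B2=T, B3=S, B4=T, B8=F
input #5, k=1, y=4, z=3: events B1->T, B4->T, B8->F; outcomes B1=T, B4=T, B8=F
input #6, k=4, y=3, z=3: events B1->F, B3->S, B2->T, B4->T, B8->T, B8->F; outcomes B1=F, B2=T, B3=S, B4=T, B8=T, B8=F
input #7, k=1, y=6, z=4: events B1->T, B4->T, B8->F; outcomes B1=T, B4=T, B8=F
input #8, k=4, y=7, z=5: events B1->F, B3->S, B2->T, B4->T, B8->T, B8->T, B8->F; outcomes B1=F, B2=T, B3=S, B4=T, B8=T, B8=F
input #9, k=4, y=6, z=2: events B1->F, B3->S, B2->T, B4->T, B8->T, B8->T, B8->F; outcomes B1=F, B2=T, B3=S, B4=T, B8=T, B8=F
input #10, k=2, y=3, z=2: events B1->F, B3->E, B2->T, B4->T, B8->T, B8->F; outcomes B1=F, B2=T, B3=E, B4=T, B8=T, B8=F
together the pool reaches 9 outcomes: B1=T, B1=F, B2=T, B2=F, B3=S, B3=E, B4=T, B8=T, B8=F
no size-1 subset reaches all 9 outcomes (best union: 6/9)
no size-2 subset reaches all 9 outcomes (best union: 8/9)
the canonical winner is {1, 2, 4}: size 3, full 9-outcome coverage, earliest index list among size-3 covers
Answer: 1, 2, 4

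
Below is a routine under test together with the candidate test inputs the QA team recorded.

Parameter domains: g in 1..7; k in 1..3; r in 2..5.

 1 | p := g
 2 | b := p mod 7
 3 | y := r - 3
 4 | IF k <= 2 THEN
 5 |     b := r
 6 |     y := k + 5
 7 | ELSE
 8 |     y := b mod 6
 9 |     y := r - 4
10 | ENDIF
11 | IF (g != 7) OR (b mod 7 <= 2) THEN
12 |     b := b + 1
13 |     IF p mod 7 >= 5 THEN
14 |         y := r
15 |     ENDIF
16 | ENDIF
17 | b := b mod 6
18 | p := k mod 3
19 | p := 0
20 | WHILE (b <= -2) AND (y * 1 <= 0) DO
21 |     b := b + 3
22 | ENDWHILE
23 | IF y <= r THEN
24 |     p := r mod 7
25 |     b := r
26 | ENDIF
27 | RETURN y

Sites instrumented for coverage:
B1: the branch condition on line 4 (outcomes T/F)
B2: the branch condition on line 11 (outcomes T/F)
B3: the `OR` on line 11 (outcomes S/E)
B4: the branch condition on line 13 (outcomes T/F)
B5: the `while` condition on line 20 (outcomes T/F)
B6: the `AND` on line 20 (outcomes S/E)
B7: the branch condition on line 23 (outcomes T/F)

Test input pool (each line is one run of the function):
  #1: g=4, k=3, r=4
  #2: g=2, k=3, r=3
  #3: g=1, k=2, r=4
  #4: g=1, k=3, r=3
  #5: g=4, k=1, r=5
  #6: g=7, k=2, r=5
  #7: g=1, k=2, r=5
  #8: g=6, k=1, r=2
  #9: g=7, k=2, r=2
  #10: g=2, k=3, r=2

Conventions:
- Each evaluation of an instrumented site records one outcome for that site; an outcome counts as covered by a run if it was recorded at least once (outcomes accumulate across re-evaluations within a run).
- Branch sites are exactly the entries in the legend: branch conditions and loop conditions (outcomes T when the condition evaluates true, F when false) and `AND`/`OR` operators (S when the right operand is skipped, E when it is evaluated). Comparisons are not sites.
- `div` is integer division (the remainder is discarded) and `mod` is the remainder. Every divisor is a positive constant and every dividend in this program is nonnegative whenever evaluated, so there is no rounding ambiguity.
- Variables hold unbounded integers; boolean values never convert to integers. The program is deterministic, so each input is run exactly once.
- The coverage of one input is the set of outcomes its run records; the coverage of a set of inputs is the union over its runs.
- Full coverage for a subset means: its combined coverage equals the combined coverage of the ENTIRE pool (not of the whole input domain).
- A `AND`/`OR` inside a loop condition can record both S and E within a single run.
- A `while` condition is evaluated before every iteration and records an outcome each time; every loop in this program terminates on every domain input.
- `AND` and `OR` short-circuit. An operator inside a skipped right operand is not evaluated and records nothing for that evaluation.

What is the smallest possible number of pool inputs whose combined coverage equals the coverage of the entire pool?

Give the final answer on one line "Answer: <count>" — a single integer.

#1 (g=4, k=3, r=4) -> B1->F, B3->S, B2->T, B4->F, B6->S, B5->F, B7->T; covered: B1=F, B2=T, B3=S, B4=F, B5=F, B6=S, B7=T
#2 (g=2, k=3, r=3) -> B1->F, B3->S, B2->T, B4->F, B6->S, B5->F, B7->T; covered: B1=F, B2=T, B3=S, B4=F, B5=F, B6=S, B7=T
#3 (g=1, k=2, r=4) -> B1->T, B3->S, B2->T, B4->F, B6->S, B5->F, B7->F; covered: B1=T, B2=T, B3=S, B4=F, B5=F, B6=S, B7=F
#4 (g=1, k=3, r=3) -> B1->F, B3->S, B2->T, B4->F, B6->S, B5->F, B7->T; covered: B1=F, B2=T, B3=S, B4=F, B5=F, B6=S, B7=T
#5 (g=4, k=1, r=5) -> B1->T, B3->S, B2->T, B4->F, B6->S, B5->F, B7->F; covered: B1=T, B2=T, B3=S, B4=F, B5=F, B6=S, B7=F
#6 (g=7, k=2, r=5) -> B1->T, B3->E, B2->F, B6->S, B5->F, B7->F; covered: B1=T, B2=F, B3=E, B5=F, B6=S, B7=F
#7 (g=1, k=2, r=5) -> B1->T, B3->S, B2->T, B4->F, B6->S, B5->F, B7->F; covered: B1=T, B2=T, B3=S, B4=F, B5=F, B6=S, B7=F
#8 (g=6, k=1, r=2) -> B1->T, B3->S, B2->T, B4->T, B6->S, B5->F, B7->T; covered: B1=T, B2=T, B3=S, B4=T, B5=F, B6=S, B7=T
#9 (g=7, k=2, r=2) -> B1->T, B3->E, B2->T, B4->F, B6->S, B5->F, B7->F; covered: B1=T, B2=T, B3=E, B4=F, B5=F, B6=S, B7=F
#10 (g=2, k=3, r=2) -> B1->F, B3->S, B2->T, B4->F, B6->S, B5->F, B7->T; covered: B1=F, B2=T, B3=S, B4=F, B5=F, B6=S, B7=T
pool-wide coverage (12 outcomes): B1=T, B1=F, B2=T, B2=F, B3=S, B3=E, B4=T, B4=F, B5=F, B6=S, B7=T, B7=F
every size-1 subset falls short of the 12 outcomes (best: 7/12)
every size-2 subset falls short of the 12 outcomes (best: 11/12)
size 3: inputs {1, 6, 8} cover all 12 outcomes, and no lexicographically smaller subset of this size does

Answer: 3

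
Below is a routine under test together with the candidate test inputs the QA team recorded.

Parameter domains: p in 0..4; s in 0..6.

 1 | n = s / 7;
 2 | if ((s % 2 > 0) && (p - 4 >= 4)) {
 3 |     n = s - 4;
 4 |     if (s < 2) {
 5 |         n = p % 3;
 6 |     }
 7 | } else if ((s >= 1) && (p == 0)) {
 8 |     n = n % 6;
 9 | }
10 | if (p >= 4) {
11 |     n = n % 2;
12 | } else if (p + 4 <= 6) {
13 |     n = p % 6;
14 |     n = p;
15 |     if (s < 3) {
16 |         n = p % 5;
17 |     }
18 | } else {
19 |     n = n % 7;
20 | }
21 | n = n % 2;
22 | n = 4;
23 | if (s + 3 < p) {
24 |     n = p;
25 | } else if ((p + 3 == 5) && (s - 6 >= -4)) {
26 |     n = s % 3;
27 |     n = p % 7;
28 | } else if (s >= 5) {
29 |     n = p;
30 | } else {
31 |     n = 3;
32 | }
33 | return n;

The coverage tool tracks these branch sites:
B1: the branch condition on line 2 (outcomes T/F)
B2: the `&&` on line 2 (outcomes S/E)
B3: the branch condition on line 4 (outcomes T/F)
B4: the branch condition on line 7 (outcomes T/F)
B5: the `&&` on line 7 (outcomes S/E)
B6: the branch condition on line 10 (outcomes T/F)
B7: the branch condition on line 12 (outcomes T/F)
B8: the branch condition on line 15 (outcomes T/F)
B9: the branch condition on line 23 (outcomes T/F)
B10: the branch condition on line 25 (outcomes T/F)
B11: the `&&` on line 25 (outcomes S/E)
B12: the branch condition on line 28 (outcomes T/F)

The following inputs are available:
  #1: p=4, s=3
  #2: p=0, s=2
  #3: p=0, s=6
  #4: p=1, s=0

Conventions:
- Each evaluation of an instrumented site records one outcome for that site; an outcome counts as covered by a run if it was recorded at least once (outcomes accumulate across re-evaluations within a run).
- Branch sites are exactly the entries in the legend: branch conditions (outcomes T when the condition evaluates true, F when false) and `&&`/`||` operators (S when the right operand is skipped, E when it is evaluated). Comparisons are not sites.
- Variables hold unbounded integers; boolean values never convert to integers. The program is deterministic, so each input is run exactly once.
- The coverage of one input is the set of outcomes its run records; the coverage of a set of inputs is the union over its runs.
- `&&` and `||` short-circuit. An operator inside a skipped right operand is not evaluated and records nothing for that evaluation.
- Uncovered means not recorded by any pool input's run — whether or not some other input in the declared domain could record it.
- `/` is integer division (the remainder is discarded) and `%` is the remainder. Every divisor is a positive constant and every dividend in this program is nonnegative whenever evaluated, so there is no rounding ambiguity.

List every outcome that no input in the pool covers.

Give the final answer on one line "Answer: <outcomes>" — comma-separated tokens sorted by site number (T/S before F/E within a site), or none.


test 1 (p=4, s=3) fires B2->E, B1->F, B5->E, B4->F, B6->T, B9->F, B11->S, B10->F, B12->F; hits B1=F, B2=E, B4=F, B5=E, B6=T, B9=F, B10=F, B11=S, B12=F
test 2 (p=0, s=2) fires B2->S, B1->F, B5->E, B4->T, B6->F, B7->T, B8->T, B9->F, B11->S, B10->F, B12->F; hits B1=F, B2=S, B4=T, B5=E, B6=F, B7=T, B8=T, B9=F, B10=F, B11=S, B12=F
test 3 (p=0, s=6) fires B2->S, B1->F, B5->E, B4->T, B6->F, B7->T, B8->F, B9->F, B11->S, B10->F, B12->T; hits B1=F, B2=S, B4=T, B5=E, B6=F, B7=T, B8=F, B9=F, B10=F, B11=S, B12=T
test 4 (p=1, s=0) fires B2->S, B1->F, B5->S, B4->F, B6->F, B7->T, B8->T, B9->F, B11->S, B10->F, B12->F; hits B1=F, B2=S, B4=F, B5=S, B6=F, B7=T, B8=T, B9=F, B10=F, B11=S, B12=F
union over the pool: B1=F, B2=S, B2=E, B4=T, B4=F, B5=S, B5=E, B6=T, B6=F, B7=T, B8=T, B8=F, B9=F, B10=F, B11=S, B12=T, B12=F
uncovered (7 of 24): B1=T, B3=T, B3=F, B7=F, B9=T, B10=T, B11=E
Answer: B1=T, B3=T, B3=F, B7=F, B9=T, B10=T, B11=E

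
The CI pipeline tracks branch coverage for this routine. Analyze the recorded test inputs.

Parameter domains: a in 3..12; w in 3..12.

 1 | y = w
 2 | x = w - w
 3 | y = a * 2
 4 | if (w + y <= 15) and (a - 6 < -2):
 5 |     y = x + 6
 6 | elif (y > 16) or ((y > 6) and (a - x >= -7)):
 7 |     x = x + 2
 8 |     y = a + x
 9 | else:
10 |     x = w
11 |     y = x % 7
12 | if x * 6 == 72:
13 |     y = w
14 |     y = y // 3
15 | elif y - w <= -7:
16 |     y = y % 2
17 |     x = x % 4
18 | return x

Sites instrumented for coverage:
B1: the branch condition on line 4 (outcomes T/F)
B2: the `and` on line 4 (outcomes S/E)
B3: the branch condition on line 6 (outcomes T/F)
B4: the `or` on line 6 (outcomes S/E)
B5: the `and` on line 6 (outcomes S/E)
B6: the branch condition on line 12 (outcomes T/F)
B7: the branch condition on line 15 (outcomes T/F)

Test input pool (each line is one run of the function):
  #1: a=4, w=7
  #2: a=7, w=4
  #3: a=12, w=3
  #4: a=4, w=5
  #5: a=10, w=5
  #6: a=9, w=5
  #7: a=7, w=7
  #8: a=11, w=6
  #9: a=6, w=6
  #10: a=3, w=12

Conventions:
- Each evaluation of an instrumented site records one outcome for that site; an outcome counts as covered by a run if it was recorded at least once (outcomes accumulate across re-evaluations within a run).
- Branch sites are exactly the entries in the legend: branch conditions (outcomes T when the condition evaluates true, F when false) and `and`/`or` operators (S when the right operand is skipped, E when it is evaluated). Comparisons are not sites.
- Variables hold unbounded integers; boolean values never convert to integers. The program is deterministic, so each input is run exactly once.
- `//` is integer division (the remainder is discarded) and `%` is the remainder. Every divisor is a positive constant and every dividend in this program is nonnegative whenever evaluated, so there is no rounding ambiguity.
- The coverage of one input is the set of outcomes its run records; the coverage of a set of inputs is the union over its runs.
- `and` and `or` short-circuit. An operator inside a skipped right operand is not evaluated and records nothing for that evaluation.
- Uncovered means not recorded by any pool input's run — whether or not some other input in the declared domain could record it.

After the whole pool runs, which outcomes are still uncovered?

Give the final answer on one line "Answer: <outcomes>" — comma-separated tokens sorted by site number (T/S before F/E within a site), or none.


#1 (a=4, w=7) -> B2->E, B1->F, B4->E, B5->E, B3->T, B6->F, B7->F; covered: B1=F, B2=E, B3=T, B4=E, B5=E, B6=F, B7=F
#2 (a=7, w=4) -> B2->S, B1->F, B4->E, B5->E, B3->T, B6->F, B7->F; covered: B1=F, B2=S, B3=T, B4=E, B5=E, B6=F, B7=F
#3 (a=12, w=3) -> B2->S, B1->F, B4->S, B3->T, B6->F, B7->F; covered: B1=F, B2=S, B3=T, B4=S, B6=F, B7=F
#4 (a=4, w=5) -> B2->E, B1->F, B4->E, B5->E, B3->T, B6->F, B7->F; covered: B1=F, B2=E, B3=T, B4=E, B5=E, B6=F, B7=F
#5 (a=10, w=5) -> B2->S, B1->F, B4->S, B3->T, B6->F, B7->F; covered: B1=F, B2=S, B3=T, B4=S, B6=F, B7=F
#6 (a=9, w=5) -> B2->S, B1->F, B4->S, B3->T, B6->F, B7->F; covered: B1=F, B2=S, B3=T, B4=S, B6=F, B7=F
#7 (a=7, w=7) -> B2->S, B1->F, B4->E, B5->E, B3->T, B6->F, B7->F; covered: B1=F, B2=S, B3=T, B4=E, B5=E, B6=F, B7=F
#8 (a=11, w=6) -> B2->S, B1->F, B4->S, B3->T, B6->F, B7->F; covered: B1=F, B2=S, B3=T, B4=S, B6=F, B7=F
#9 (a=6, w=6) -> B2->S, B1->F, B4->E, B5->E, B3->T, B6->F, B7->F; covered: B1=F, B2=S, B3=T, B4=E, B5=E, B6=F, B7=F
#10 (a=3, w=12) -> B2->S, B1->F, B4->E, B5->S, B3->F, B6->T; covered: B1=F, B2=S, B3=F, B4=E, B5=S, B6=T
union over the pool: B1=F, B2=S, B2=E, B3=T, B3=F, B4=S, B4=E, B5=S, B5=E, B6=T, B6=F, B7=F
uncovered (2 of 14): B1=T, B7=T
Answer: B1=T, B7=T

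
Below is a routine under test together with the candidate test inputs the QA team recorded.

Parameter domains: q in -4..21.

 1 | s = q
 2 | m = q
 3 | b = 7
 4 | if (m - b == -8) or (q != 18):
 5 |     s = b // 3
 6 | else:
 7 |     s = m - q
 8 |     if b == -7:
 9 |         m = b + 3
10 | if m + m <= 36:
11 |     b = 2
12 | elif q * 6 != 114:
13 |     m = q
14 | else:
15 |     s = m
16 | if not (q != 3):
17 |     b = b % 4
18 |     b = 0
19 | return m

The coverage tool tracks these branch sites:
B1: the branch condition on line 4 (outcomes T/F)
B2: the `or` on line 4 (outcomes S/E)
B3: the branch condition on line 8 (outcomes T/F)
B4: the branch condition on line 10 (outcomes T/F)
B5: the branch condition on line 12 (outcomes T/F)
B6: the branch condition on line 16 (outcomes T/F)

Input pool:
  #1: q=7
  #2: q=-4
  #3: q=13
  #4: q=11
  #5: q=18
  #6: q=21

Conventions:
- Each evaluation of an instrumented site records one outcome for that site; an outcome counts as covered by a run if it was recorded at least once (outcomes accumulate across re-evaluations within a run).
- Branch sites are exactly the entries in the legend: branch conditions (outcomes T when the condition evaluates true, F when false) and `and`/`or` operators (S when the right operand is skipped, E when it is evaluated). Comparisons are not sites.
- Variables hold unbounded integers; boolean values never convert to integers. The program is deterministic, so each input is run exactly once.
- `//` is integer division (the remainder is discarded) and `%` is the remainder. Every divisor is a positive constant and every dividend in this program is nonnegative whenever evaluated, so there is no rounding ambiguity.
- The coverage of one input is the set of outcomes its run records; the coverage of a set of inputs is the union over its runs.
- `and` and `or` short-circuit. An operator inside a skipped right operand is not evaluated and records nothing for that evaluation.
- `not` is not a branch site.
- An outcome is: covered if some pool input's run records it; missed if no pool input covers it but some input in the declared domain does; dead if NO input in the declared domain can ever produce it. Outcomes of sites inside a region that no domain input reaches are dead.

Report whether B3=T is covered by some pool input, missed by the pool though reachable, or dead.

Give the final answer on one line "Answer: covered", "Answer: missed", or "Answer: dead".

no pool input records B3=T
checking all 26 inputs in the declared domain: B3=T is never recorded -> dead

Answer: dead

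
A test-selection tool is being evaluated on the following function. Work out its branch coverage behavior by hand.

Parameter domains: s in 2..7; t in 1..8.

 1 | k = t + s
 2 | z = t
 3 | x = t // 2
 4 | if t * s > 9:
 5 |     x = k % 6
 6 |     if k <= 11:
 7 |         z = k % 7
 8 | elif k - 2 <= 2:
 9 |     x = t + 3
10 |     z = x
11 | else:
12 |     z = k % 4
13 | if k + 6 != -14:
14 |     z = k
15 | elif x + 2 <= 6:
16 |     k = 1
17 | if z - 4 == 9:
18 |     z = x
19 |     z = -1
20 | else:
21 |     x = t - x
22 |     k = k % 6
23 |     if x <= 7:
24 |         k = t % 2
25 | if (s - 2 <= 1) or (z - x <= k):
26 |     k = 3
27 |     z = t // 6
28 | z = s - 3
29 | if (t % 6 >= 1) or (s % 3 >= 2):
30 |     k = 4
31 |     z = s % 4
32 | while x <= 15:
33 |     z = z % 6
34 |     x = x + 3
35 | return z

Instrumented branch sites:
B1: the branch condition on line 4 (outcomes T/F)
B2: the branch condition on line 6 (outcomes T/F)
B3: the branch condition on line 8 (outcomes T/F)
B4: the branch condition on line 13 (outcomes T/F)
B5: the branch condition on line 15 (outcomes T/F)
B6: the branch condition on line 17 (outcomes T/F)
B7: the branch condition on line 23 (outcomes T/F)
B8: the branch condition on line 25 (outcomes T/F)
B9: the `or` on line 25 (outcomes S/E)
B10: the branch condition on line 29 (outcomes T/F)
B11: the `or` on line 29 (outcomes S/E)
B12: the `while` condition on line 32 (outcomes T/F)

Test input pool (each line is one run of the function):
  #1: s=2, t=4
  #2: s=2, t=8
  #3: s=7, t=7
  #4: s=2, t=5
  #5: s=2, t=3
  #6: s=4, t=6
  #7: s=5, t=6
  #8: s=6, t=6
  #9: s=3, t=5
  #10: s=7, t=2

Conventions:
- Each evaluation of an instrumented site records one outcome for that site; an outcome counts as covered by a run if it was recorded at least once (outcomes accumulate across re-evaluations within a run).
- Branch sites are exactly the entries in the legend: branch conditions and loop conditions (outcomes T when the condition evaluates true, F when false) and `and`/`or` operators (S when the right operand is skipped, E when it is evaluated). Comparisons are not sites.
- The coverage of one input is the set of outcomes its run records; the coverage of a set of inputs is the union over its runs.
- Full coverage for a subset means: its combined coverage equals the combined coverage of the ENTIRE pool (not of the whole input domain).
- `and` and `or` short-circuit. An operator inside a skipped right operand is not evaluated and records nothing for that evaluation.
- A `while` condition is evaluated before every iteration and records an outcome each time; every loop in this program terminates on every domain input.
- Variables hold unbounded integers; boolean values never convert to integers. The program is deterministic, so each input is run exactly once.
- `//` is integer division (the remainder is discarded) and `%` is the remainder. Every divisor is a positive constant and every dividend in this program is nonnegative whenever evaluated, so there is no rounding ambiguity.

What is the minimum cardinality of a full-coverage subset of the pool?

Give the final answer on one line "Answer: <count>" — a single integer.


input #1 (s=2, t=4): covers B1=F, B3=F, B4=T, B6=F, B7=T, B8=T, B9=S, B10=T, B11=S, B12=T, B12=F
input #2 (s=2, t=8): covers B1=T, B2=T, B4=T, B6=F, B7=T, B8=T, B9=S, B10=T, B11=S, B12=T, B12=F
input #3 (s=7, t=7): covers B1=T, B2=F, B4=T, B6=F, B7=T, B8=F, B9=E, B10=T, B11=S, B12=T, B12=F
input #4 (s=2, t=5): covers B1=T, B2=T, B4=T, B6=F, B7=T, B8=T, B9=S, B10=T, B11=S, B12=T, B12=F
input #5 (s=2, t=3): covers B1=F, B3=F, B4=T, B6=F, B7=T, B8=T, B9=S, B10=T, B11=S, B12=T, B12=F
input #6 (s=4, t=6): covers B1=T, B2=T, B4=T, B6=F, B7=T, B8=F, B9=E, B10=F, B11=E, B12=T, B12=F
input #7 (s=5, t=6): covers B1=T, B2=T, B4=T, B6=F, B7=T, B8=F, B9=E, B10=T, B11=E, B12=T, B12=F
input #8 (s=6, t=6): covers B1=T, B2=F, B4=T, B6=F, B7=T, B8=F, B9=E, B10=F, B11=E, B12=T, B12=F
input #9 (s=3, t=5): covers B1=T, B2=T, B4=T, B6=F, B7=T, B8=T, B9=S, B10=T, B11=S, B12=T, B12=F
input #10 (s=7, t=2): covers B1=T, B2=T, B4=T, B6=F, B7=T, B8=F, B9=E, B10=T, B11=S, B12=T, B12=F
union over all inputs: B1=T, B1=F, B2=T, B2=F, B3=F, B4=T, B6=F, B7=T, B8=T, B8=F, B9=S, B9=E, B10=T, B10=F, B11=S, B11=E, B12=T, B12=F (18 outcomes)
every size-1 subset falls short of the 18 outcomes (best: 11/18)
every size-2 subset falls short of the 18 outcomes (best: 17/18)
size 3: inputs {1, 2, 8} cover all 18 outcomes, and no lexicographically smaller subset of this size does
Answer: 3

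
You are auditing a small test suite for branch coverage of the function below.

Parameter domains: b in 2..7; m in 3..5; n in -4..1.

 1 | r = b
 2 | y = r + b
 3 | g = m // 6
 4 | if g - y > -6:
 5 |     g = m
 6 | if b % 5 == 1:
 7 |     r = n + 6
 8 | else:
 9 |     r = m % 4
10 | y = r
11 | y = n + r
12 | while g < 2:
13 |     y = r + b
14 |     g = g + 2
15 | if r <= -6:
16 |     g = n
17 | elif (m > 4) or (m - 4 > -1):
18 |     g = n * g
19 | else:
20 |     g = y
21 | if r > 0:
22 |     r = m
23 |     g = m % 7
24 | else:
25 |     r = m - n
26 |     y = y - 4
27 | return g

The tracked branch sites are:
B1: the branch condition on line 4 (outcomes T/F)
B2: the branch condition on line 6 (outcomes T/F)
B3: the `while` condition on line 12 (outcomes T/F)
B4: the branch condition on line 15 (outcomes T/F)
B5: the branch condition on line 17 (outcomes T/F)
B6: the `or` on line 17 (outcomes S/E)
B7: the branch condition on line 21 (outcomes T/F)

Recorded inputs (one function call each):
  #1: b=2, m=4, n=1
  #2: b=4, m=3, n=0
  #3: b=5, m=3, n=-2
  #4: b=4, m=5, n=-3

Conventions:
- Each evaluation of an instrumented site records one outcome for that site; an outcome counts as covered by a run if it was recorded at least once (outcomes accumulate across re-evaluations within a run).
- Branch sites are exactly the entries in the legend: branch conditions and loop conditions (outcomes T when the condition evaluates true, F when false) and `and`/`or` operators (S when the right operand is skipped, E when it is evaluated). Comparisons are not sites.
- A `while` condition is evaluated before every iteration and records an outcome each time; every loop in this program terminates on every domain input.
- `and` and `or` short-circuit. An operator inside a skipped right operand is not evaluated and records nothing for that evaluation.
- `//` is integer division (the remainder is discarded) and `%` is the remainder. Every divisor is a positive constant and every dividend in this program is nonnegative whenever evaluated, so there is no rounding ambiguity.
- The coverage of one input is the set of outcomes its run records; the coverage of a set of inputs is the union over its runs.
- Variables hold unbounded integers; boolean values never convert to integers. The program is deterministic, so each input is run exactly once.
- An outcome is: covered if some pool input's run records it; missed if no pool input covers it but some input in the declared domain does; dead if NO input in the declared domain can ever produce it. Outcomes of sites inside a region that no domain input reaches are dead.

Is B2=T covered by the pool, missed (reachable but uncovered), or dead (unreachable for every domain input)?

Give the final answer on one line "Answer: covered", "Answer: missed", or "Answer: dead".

no pool input records B2=T
but domain input (b=6, m=3, n=-4) does record it -> reachable, so missed

Answer: missed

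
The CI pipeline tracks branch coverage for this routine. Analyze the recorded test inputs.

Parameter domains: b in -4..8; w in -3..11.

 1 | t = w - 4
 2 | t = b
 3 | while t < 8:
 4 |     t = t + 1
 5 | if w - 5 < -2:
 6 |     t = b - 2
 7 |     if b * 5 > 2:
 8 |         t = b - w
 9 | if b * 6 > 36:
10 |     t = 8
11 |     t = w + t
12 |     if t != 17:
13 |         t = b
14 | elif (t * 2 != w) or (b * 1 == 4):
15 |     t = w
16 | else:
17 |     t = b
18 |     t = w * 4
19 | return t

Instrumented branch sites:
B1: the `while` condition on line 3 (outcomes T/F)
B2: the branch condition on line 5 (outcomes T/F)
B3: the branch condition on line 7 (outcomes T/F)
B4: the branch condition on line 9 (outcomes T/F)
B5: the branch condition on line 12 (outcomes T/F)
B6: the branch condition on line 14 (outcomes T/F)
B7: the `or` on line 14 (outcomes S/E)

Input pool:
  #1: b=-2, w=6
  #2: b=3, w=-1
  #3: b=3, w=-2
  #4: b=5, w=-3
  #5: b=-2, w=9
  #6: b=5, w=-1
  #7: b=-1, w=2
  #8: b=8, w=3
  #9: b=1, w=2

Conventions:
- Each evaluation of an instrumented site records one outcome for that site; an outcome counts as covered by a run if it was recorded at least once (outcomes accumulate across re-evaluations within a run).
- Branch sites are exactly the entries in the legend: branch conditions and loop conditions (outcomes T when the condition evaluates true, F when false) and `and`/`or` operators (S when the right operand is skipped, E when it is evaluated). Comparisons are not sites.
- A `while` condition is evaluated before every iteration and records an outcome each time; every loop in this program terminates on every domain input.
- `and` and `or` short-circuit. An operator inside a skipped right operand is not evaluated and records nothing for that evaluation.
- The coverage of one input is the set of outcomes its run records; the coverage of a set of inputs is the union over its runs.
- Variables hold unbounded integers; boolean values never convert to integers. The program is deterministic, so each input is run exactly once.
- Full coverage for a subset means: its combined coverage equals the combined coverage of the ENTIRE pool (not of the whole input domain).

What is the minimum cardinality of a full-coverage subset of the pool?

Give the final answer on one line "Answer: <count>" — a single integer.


run #1 (b=-2, w=6) runs B1->T, B1->T, B1->T, B1->T, B1->T, B1->T, B1->T, B1->T, B1->T, B1->T, B1->F, B2->F, B4->F, B7->S, ...; records B1=T, B1=F, B2=F, B4=F, B6=T, B7=S
run #2 (b=3, w=-1) runs B1->T, B1->T, B1->T, B1->T, B1->T, B1->F, B2->T, B3->T, B4->F, B7->S, B6->T; records B1=T, B1=F, B2=T, B3=T, B4=F, B6=T, B7=S
run #3 (b=3, w=-2) runs B1->T, B1->T, B1->T, B1->T, B1->T, B1->F, B2->T, B3->T, B4->F, B7->S, B6->T; records B1=T, B1=F, B2=T, B3=T, B4=F, B6=T, B7=S
run #4 (b=5, w=-3) runs B1->T, B1->T, B1->T, B1->F, B2->T, B3->T, B4->F, B7->S, B6->T; records B1=T, B1=F, B2=T, B3=T, B4=F, B6=T, B7=S
run #5 (b=-2, w=9) runs B1->T, B1->T, B1->T, B1->T, B1->T, B1->T, B1->T, B1->T, B1->T, B1->T, B1->F, B2->F, B4->F, B7->S, ...; records B1=T, B1=F, B2=F, B4=F, B6=T, B7=S
run #6 (b=5, w=-1) runs B1->T, B1->T, B1->T, B1->F, B2->T, B3->T, B4->F, B7->S, B6->T; records B1=T, B1=F, B2=T, B3=T, B4=F, B6=T, B7=S
run #7 (b=-1, w=2) runs B1->T, B1->T, B1->T, B1->T, B1->T, B1->T, B1->T, B1->T, B1->T, B1->F, B2->T, B3->F, B4->F, B7->S, ...; records B1=T, B1=F, B2=T, B3=F, B4=F, B6=T, B7=S
run #8 (b=8, w=3) runs B1->F, B2->F, B4->T, B5->T; records B1=F, B2=F, B4=T, B5=T
run #9 (b=1, w=2) runs B1->T, B1->T, B1->T, B1->T, B1->T, B1->T, B1->T, B1->F, B2->T, B3->T, B4->F, B7->S, B6->T; records B1=T, B1=F, B2=T, B3=T, B4=F, B6=T, B7=S
pool-wide coverage (11 outcomes): B1=T, B1=F, B2=T, B2=F, B3=T, B3=F, B4=T, B4=F, B5=T, B6=T, B7=S
checked all size-1 subsets: none covers 11 outcomes (max 7/11)
checked all size-2 subsets: none covers 11 outcomes (max 10/11)
inputs {2, 7, 8} (size 3) cover everything; no size-3 subset with a lexicographically smaller index list covers all 11
Answer: 3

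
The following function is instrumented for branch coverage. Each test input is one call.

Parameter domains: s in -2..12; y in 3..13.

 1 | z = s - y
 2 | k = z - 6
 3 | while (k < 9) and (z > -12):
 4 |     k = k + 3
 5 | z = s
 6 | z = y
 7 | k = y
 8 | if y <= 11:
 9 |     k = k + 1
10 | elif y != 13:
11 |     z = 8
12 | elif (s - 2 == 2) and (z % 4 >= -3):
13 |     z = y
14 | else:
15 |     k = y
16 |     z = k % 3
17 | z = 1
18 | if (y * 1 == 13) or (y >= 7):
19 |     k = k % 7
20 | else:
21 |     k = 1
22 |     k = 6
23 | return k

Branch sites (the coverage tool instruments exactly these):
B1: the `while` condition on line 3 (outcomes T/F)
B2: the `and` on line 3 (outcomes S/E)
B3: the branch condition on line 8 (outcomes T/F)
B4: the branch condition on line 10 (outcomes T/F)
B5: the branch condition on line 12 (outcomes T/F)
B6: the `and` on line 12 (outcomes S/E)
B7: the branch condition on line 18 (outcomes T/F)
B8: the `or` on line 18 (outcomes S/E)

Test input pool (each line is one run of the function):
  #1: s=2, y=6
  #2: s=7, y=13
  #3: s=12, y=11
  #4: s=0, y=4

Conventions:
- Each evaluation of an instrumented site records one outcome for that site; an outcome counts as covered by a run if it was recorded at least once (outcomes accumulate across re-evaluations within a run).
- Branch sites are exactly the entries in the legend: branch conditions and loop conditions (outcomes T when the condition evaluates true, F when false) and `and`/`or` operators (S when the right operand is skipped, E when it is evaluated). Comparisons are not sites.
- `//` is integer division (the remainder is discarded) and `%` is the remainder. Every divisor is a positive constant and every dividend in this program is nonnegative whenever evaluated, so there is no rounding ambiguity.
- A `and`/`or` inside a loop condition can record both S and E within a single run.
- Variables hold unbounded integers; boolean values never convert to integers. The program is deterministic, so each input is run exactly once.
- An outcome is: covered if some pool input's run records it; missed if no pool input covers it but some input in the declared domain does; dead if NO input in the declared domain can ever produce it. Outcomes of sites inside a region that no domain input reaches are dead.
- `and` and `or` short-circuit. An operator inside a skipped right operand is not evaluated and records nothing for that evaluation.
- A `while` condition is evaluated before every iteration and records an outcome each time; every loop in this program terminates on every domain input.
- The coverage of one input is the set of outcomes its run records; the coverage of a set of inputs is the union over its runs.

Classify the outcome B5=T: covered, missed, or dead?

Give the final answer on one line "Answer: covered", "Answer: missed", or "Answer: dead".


no pool input records B5=T
but domain input (s=4, y=13) does record it -> reachable, so missed
Answer: missed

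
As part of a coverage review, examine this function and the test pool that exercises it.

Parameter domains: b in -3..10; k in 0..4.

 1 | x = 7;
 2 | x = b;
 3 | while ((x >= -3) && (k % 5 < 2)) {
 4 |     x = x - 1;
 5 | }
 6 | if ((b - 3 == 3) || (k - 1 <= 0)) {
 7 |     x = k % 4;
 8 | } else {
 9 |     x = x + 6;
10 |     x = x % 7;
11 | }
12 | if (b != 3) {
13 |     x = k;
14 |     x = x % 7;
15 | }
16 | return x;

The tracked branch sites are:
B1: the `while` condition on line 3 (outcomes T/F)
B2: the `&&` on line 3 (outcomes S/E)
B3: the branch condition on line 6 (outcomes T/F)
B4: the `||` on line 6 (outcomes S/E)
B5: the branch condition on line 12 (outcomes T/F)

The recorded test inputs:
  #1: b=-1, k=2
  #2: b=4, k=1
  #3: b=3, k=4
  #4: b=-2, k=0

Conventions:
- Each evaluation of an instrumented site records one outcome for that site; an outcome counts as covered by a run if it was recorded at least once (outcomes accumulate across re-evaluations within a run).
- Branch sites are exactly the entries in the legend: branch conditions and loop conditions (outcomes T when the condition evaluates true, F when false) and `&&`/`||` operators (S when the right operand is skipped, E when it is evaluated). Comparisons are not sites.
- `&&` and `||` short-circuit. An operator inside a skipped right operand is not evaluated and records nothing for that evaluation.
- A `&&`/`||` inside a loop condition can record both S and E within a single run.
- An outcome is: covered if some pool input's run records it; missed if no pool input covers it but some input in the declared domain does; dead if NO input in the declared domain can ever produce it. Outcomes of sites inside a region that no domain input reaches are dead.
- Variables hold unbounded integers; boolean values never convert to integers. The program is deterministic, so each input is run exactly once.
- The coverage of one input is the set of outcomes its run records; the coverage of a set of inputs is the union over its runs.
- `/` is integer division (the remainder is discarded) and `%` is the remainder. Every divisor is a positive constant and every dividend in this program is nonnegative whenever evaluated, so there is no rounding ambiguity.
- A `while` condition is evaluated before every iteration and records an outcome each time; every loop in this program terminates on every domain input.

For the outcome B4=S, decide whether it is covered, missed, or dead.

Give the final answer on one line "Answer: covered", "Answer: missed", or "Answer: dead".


no pool input records B4=S
but domain input (b=6, k=0) does record it -> reachable, so missed
Answer: missed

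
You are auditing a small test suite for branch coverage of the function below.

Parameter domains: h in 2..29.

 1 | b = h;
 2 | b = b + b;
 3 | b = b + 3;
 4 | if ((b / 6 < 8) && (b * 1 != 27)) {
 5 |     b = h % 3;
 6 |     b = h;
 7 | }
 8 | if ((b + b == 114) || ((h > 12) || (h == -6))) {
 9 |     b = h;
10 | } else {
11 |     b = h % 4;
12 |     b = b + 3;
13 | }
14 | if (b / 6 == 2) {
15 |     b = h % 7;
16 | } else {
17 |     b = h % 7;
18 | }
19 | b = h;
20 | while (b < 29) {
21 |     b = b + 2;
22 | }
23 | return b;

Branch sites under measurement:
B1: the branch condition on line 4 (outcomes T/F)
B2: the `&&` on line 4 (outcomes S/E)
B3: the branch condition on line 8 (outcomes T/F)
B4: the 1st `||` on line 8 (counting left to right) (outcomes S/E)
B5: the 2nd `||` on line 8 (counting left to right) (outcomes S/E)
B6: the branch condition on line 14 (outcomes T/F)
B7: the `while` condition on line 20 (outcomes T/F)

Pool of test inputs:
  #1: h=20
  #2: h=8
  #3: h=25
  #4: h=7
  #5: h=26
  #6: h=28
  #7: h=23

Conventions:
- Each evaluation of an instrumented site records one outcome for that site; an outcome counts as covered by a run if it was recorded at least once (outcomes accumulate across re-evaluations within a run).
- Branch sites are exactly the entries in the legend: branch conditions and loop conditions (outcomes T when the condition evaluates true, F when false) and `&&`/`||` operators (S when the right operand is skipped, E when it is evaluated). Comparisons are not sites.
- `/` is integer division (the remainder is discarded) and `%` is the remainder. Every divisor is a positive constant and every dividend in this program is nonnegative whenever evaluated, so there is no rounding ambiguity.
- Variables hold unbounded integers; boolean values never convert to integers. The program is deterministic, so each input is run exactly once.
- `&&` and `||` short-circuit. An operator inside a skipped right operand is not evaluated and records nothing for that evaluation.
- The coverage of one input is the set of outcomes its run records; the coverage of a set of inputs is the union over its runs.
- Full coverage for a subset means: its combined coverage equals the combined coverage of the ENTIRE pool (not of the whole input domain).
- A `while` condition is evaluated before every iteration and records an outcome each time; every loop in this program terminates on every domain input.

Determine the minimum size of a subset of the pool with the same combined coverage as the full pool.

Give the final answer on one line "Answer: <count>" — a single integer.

test 1 (h=20) hits B1=T, B2=E, B3=T, B4=E, B5=S, B6=F, B7=T, B7=F
test 2 (h=8) hits B1=T, B2=E, B3=F, B4=E, B5=E, B6=F, B7=T, B7=F
test 3 (h=25) hits B1=F, B2=S, B3=T, B4=E, B5=S, B6=F, B7=T, B7=F
test 4 (h=7) hits B1=T, B2=E, B3=F, B4=E, B5=E, B6=F, B7=T, B7=F
test 5 (h=26) hits B1=F, B2=S, B3=T, B4=E, B5=S, B6=F, B7=T, B7=F
test 6 (h=28) hits B1=F, B2=S, B3=T, B4=E, B5=S, B6=F, B7=T, B7=F
test 7 (h=23) hits B1=F, B2=S, B3=T, B4=E, B5=S, B6=F, B7=T, B7=F
the full pool covers 12 outcomes: B1=T, B1=F, B2=S, B2=E, B3=T, B3=F, B4=E, B5=S, B5=E, B6=F, B7=T, B7=F
size 1 is not enough: best union over all size-1 subsets is 8/12
the canonical winner is {2, 3}: size 2, full 12-outcome coverage, earliest index list among size-2 covers

Answer: 2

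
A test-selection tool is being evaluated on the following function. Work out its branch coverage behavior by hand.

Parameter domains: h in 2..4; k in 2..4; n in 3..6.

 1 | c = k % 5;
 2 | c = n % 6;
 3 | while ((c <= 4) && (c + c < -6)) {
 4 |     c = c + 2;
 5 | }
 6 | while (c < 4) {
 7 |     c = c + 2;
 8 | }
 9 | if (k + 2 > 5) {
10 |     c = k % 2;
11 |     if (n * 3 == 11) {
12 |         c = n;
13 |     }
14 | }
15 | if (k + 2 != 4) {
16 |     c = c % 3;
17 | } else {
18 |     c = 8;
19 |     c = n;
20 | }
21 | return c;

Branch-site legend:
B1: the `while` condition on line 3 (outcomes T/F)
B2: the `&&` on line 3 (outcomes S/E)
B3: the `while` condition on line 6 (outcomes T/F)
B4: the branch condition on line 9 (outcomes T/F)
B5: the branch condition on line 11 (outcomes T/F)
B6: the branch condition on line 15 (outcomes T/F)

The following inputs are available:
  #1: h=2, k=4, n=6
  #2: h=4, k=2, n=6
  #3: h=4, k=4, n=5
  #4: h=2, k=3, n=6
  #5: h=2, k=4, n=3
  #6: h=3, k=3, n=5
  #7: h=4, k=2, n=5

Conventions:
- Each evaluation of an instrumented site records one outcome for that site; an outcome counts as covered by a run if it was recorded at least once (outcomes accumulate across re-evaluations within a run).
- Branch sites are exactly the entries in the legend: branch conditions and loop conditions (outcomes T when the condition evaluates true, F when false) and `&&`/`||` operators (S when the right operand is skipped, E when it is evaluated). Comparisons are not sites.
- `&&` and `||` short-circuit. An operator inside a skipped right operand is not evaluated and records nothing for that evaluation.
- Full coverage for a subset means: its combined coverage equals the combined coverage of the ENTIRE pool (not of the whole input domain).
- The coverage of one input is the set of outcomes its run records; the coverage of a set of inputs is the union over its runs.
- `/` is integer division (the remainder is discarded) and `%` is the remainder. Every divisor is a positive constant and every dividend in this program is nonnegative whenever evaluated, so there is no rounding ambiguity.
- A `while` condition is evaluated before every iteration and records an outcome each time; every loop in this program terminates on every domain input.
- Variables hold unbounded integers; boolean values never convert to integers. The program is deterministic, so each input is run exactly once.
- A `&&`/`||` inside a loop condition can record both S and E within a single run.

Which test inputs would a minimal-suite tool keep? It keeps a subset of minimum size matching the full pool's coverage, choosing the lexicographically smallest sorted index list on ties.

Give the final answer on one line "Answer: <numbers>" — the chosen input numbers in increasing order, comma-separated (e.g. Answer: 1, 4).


run #1 (h=2, k=4, n=6) runs B2->E, B1->F, B3->T, B3->T, B3->F, B4->T, B5->F, B6->T; records B1=F, B2=E, B3=T, B3=F, B4=T, B5=F, B6=T
run #2 (h=4, k=2, n=6) runs B2->E, B1->F, B3->T, B3->T, B3->F, B4->F, B6->F; records B1=F, B2=E, B3=T, B3=F, B4=F, B6=F
run #3 (h=4, k=4, n=5) runs B2->S, B1->F, B3->F, B4->T, B5->F, B6->T; records B1=F, B2=S, B3=F, B4=T, B5=F, B6=T
run #4 (h=2, k=3, n=6) runs B2->E, B1->F, B3->T, B3->T, B3->F, B4->F, B6->T; records B1=F, B2=E, B3=T, B3=F, B4=F, B6=T
run #5 (h=2, k=4, n=3) runs B2->E, B1->F, B3->T, B3->F, B4->T, B5->F, B6->T; records B1=F, B2=E, B3=T, B3=F, B4=T, B5=F, B6=T
run #6 (h=3, k=3, n=5) runs B2->S, B1->F, B3->F, B4->F, B6->T; records B1=F, B2=S, B3=F, B4=F, B6=T
run #7 (h=4, k=2, n=5) runs B2->S, B1->F, B3->F, B4->F, B6->F; records B1=F, B2=S, B3=F, B4=F, B6=F
pool-wide coverage (10 outcomes): B1=F, B2=S, B2=E, B3=T, B3=F, B4=T, B4=F, B5=F, B6=T, B6=F
size 1 is not enough: best union over all size-1 subsets is 7/10
the canonical winner is {1, 7}: size 2, full 10-outcome coverage, earliest index list among size-2 covers
Answer: 1, 7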